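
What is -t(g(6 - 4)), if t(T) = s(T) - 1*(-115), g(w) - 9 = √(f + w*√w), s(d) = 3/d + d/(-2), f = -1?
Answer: -186083/1679 - 27*√2/3358 + 901*√(-1 + 2*√2)/1679 + 3*√2*√(-1 + 2*√2)/3358 ≈ -110.11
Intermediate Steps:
s(d) = 3/d - d/2 (s(d) = 3/d + d*(-½) = 3/d - d/2)
g(w) = 9 + √(-1 + w^(3/2)) (g(w) = 9 + √(-1 + w*√w) = 9 + √(-1 + w^(3/2)))
t(T) = 115 + 3/T - T/2 (t(T) = (3/T - T/2) - 1*(-115) = (3/T - T/2) + 115 = 115 + 3/T - T/2)
-t(g(6 - 4)) = -(115 + 3/(9 + √(-1 + (6 - 4)^(3/2))) - (9 + √(-1 + (6 - 4)^(3/2)))/2) = -(115 + 3/(9 + √(-1 + 2^(3/2))) - (9 + √(-1 + 2^(3/2)))/2) = -(115 + 3/(9 + √(-1 + 2*√2)) - (9 + √(-1 + 2*√2))/2) = -(115 + 3/(9 + √(-1 + 2*√2)) + (-9/2 - √(-1 + 2*√2)/2)) = -(221/2 + 3/(9 + √(-1 + 2*√2)) - √(-1 + 2*√2)/2) = -221/2 + √(-1 + 2*√2)/2 - 3/(9 + √(-1 + 2*√2))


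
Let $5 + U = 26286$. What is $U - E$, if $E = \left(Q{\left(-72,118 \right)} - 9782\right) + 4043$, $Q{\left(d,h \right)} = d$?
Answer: $32092$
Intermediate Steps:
$U = 26281$ ($U = -5 + 26286 = 26281$)
$E = -5811$ ($E = \left(-72 - 9782\right) + 4043 = -9854 + 4043 = -5811$)
$U - E = 26281 - -5811 = 26281 + 5811 = 32092$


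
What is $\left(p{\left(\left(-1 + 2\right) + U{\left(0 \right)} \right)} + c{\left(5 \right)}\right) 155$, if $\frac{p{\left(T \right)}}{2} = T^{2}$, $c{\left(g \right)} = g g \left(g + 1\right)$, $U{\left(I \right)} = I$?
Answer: $23560$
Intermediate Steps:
$c{\left(g \right)} = g^{2} \left(1 + g\right)$
$p{\left(T \right)} = 2 T^{2}$
$\left(p{\left(\left(-1 + 2\right) + U{\left(0 \right)} \right)} + c{\left(5 \right)}\right) 155 = \left(2 \left(\left(-1 + 2\right) + 0\right)^{2} + 5^{2} \left(1 + 5\right)\right) 155 = \left(2 \left(1 + 0\right)^{2} + 25 \cdot 6\right) 155 = \left(2 \cdot 1^{2} + 150\right) 155 = \left(2 \cdot 1 + 150\right) 155 = \left(2 + 150\right) 155 = 152 \cdot 155 = 23560$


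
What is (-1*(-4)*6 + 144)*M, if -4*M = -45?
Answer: 1890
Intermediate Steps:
M = 45/4 (M = -¼*(-45) = 45/4 ≈ 11.250)
(-1*(-4)*6 + 144)*M = (-1*(-4)*6 + 144)*(45/4) = (4*6 + 144)*(45/4) = (24 + 144)*(45/4) = 168*(45/4) = 1890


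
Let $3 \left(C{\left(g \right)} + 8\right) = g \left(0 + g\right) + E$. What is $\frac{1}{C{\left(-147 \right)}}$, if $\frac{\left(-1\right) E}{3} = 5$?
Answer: $\frac{1}{7190} \approx 0.00013908$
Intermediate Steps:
$E = -15$ ($E = \left(-3\right) 5 = -15$)
$C{\left(g \right)} = -13 + \frac{g^{2}}{3}$ ($C{\left(g \right)} = -8 + \frac{g \left(0 + g\right) - 15}{3} = -8 + \frac{g g - 15}{3} = -8 + \frac{g^{2} - 15}{3} = -8 + \frac{-15 + g^{2}}{3} = -8 + \left(-5 + \frac{g^{2}}{3}\right) = -13 + \frac{g^{2}}{3}$)
$\frac{1}{C{\left(-147 \right)}} = \frac{1}{-13 + \frac{\left(-147\right)^{2}}{3}} = \frac{1}{-13 + \frac{1}{3} \cdot 21609} = \frac{1}{-13 + 7203} = \frac{1}{7190}$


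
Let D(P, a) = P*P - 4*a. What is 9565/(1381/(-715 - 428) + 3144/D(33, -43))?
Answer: 13786254495/1852151 ≈ 7443.4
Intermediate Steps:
D(P, a) = P² - 4*a
9565/(1381/(-715 - 428) + 3144/D(33, -43)) = 9565/(1381/(-715 - 428) + 3144/(33² - 4*(-43))) = 9565/(1381/(-1143) + 3144/(1089 + 172)) = 9565/(1381*(-1/1143) + 3144/1261) = 9565/(-1381/1143 + 3144*(1/1261)) = 9565/(-1381/1143 + 3144/1261) = 9565/(1852151/1441323) = 9565*(1441323/1852151) = 13786254495/1852151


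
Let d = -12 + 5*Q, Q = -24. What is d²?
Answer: 17424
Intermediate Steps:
d = -132 (d = -12 + 5*(-24) = -12 - 120 = -132)
d² = (-132)² = 17424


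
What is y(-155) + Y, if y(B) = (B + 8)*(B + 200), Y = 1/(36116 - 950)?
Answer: -232623089/35166 ≈ -6615.0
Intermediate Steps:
Y = 1/35166 ≈ 2.8437e-5
y(B) = (8 + B)*(200 + B)
y(-155) + Y = (1600 + (-155)**2 + 208*(-155)) + 1/35166 = (1600 + 24025 - 32240) + 1/35166 = -6615 + 1/35166 = -232623089/35166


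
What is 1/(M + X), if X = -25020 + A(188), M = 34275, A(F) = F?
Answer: 1/9443 ≈ 0.00010590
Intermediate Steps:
X = -24832 (X = -25020 + 188 = -24832)
1/(M + X) = 1/(34275 - 24832) = 1/9443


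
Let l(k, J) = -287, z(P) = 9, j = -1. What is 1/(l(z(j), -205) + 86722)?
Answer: 1/86435 ≈ 1.1569e-5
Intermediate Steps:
1/(l(z(j), -205) + 86722) = 1/(-287 + 86722) = 1/86435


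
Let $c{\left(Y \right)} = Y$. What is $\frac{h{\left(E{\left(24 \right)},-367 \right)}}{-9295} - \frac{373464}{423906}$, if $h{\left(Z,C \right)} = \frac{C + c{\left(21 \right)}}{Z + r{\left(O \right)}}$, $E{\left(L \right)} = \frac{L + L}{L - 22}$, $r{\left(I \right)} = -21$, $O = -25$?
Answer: $- \frac{244461242}{281443305} \approx -0.8686$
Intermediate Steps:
$E{\left(L \right)} = \frac{2 L}{-22 + L}$
$h{\left(Z,C \right)} = \frac{21 + C}{-21 + Z}$ ($h{\left(Z,C \right)} = \frac{C + 21}{Z - 21} = \frac{21 + C}{-21 + Z}$)
$\frac{h{\left(E{\left(24 \right)},-367 \right)}}{-9295} - \frac{373464}{423906} = \frac{\frac{1}{-21 + 2 \cdot 24 \frac{1}{-22 + 24}} \left(21 - 367\right)}{-9295} - \frac{373464}{423906} = \frac{1}{-21 + 2 \cdot 24 \cdot \frac{1}{2}} \left(-346\right) \left(- \frac{1}{9295}\right) - \frac{8892}{10093} = \frac{1}{-21 + 24} \left(-346\right) \left(- \frac{1}{9295}\right) - \frac{8892}{10093} = \frac{1}{3} \left(-346\right) \left(- \frac{1}{9295}\right) - \frac{8892}{10093} = \left(- \frac{346}{3}\right) \left(- \frac{1}{9295}\right) - \frac{8892}{10093} = \frac{346}{27885} - \frac{8892}{10093} = - \frac{244461242}{281443305}$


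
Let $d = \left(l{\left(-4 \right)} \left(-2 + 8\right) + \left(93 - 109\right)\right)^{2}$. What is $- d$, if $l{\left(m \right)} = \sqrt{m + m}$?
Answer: $32 + 384 i \sqrt{2} \approx 32.0 + 543.06 i$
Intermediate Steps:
$l{\left(m \right)} = \sqrt{2} \sqrt{m}$ ($l{\left(m \right)} = \sqrt{2 m} = \sqrt{2} \sqrt{m}$)
$d = \left(-16 + 12 i \sqrt{2}\right)^{2}$ ($d = \left(\sqrt{2} \sqrt{-4} \left(-2 + 8\right) + \left(93 - 109\right)\right)^{2} = \left(\sqrt{2} \cdot 2 i 6 - 16\right)^{2} = \left(2 i \sqrt{2} \cdot 6 - 16\right)^{2} = \left(12 i \sqrt{2} - 16\right)^{2} = \left(-16 + 12 i \sqrt{2}\right)^{2} \approx -32.0 - 543.06 i$)
$- d = - (-32 - 384 i \sqrt{2}) = 32 + 384 i \sqrt{2}$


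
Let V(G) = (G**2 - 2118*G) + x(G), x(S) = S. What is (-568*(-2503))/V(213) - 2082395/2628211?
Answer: -8065242163/1876542654 ≈ -4.2979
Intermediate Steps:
V(G) = G**2 - 2117*G (V(G) = (G**2 - 2118*G) + G = G**2 - 2117*G)
(-568*(-2503))/V(213) - 2082395/2628211 = (-568*(-2503))/((213*(-2117 + 213))) - 2082395/2628211 = 1421704/((213*(-1904))) - 2082395*1/2628211 = 1421704/(-405552) - 2082395/2628211 = 1421704*(-1/405552) - 2082395/2628211 = -2503/714 - 2082395/2628211 = -8065242163/1876542654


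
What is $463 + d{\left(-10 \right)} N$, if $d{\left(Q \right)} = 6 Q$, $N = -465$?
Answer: $28363$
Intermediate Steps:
$463 + d{\left(-10 \right)} N = 463 + 6 \left(-10\right) \left(-465\right) = 463 - -27900 = 463 + 27900 = 28363$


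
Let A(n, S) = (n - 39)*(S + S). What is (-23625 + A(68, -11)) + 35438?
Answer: 11175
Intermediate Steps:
A(n, S) = 2*S*(-39 + n) (A(n, S) = (-39 + n)*(2*S) = 2*S*(-39 + n))
(-23625 + A(68, -11)) + 35438 = (-23625 + 2*(-11)*(-39 + 68)) + 35438 = (-23625 + 2*(-11)*29) + 35438 = (-23625 - 638) + 35438 = -24263 + 35438 = 11175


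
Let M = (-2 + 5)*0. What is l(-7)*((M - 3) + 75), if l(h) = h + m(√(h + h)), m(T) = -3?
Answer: -720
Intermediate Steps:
l(h) = -3 + h (l(h) = h - 3 = -3 + h)
M = 0 (M = 3*0 = 0)
l(-7)*((M - 3) + 75) = (-3 - 7)*((0 - 3) + 75) = -10*(-3 + 75) = -10*72 = -720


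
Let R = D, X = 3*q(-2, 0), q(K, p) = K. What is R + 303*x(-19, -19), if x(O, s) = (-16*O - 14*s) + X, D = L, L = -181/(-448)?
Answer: 76559797/448 ≈ 1.7089e+5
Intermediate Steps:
X = -6 (X = 3*(-2) = -6)
L = 181/448 (L = -181*(-1/448) = 181/448 ≈ 0.40402)
D = 181/448 ≈ 0.40402
x(O, s) = -6 - 16*O - 14*s (x(O, s) = (-16*O - 14*s) - 6 = -6 - 16*O - 14*s)
R = 181/448 ≈ 0.40402
R + 303*x(-19, -19) = 181/448 + 303*(-6 - 16*(-19) - 14*(-19)) = 181/448 + 303*(-6 + 304 + 266) = 181/448 + 303*564 = 181/448 + 170892 = 76559797/448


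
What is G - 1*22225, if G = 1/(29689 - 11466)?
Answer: -405006174/18223 ≈ -22225.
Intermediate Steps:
G = 1/18223 ≈ 5.4876e-5
G - 1*22225 = 1/18223 - 1*22225 = 1/18223 - 22225 = -405006174/18223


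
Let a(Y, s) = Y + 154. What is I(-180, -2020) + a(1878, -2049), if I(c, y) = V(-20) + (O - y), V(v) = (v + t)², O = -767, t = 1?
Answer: 3646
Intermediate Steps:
V(v) = (1 + v)² (V(v) = (v + 1)² = (1 + v)²)
a(Y, s) = 154 + Y
I(c, y) = -406 - y (I(c, y) = (1 - 20)² + (-767 - y) = (-19)² + (-767 - y) = 361 + (-767 - y) = -406 - y)
I(-180, -2020) + a(1878, -2049) = (-406 - 1*(-2020)) + (154 + 1878) = (-406 + 2020) + 2032 = 1614 + 2032 = 3646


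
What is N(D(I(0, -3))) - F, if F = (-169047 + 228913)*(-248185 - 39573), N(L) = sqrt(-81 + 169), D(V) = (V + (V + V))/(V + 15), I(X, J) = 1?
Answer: 17226920428 + 2*sqrt(22) ≈ 1.7227e+10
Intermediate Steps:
D(V) = 3*V/(15 + V) (D(V) = (V + 2*V)/(15 + V) = (3*V)/(15 + V) = 3*V/(15 + V))
N(L) = 2*sqrt(22) (N(L) = sqrt(88) = 2*sqrt(22))
F = -17226920428 (F = 59866*(-287758) = -17226920428)
N(D(I(0, -3))) - F = 2*sqrt(22) - 1*(-17226920428) = 2*sqrt(22) + 17226920428 = 17226920428 + 2*sqrt(22)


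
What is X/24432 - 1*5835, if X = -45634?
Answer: -71303177/12216 ≈ -5836.9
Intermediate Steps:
X/24432 - 1*5835 = -45634/24432 - 1*5835 = -45634*1/24432 - 5835 = -22817/12216 - 5835 = -71303177/12216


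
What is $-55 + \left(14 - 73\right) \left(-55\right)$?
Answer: $3190$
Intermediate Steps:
$-55 + \left(14 - 73\right) \left(-55\right) = -55 - -3245 = -55 + 3245 = 3190$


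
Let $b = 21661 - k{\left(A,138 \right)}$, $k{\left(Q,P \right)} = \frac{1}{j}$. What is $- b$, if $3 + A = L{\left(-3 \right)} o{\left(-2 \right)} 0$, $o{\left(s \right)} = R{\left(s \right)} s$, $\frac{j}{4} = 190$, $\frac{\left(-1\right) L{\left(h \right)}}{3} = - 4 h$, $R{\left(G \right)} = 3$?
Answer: $- \frac{16462359}{760} \approx -21661.0$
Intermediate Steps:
$L{\left(h \right)} = 12 h$ ($L{\left(h \right)} = - 3 \left(- 4 h\right) = 12 h$)
$j = 760$ ($j = 4 \cdot 190 = 760$)
$o{\left(s \right)} = 3 s$
$A = -3$ ($A = -3 + 12 \left(-3\right) 3 \left(-2\right) 0 = -3 + \left(-36\right) \left(-6\right) 0 = -3 + 216 \cdot 0 = -3 + 0 = -3$)
$k{\left(Q,P \right)} = \frac{1}{760}$
$b = \frac{16462359}{760}$ ($b = 21661 - \frac{1}{760} = \frac{16462359}{760} \approx 21661.0$)
$- b = \left(-1\right) \frac{16462359}{760} = - \frac{16462359}{760}$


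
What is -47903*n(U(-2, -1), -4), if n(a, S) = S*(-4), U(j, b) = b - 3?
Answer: -766448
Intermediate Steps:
U(j, b) = -3 + b
n(a, S) = -4*S
-47903*n(U(-2, -1), -4) = -(-191612)*(-4) = -47903*16 = -766448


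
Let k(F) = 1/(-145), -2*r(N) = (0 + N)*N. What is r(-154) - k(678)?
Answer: -1719409/145 ≈ -11858.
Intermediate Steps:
r(N) = -N**2/2 (r(N) = -(0 + N)*N/2 = -N*N/2 = -N**2/2)
k(F) = -1/145
r(-154) - k(678) = -1/2*(-154)**2 - 1*(-1/145) = -1/2*23716 + 1/145 = -11858 + 1/145 = -1719409/145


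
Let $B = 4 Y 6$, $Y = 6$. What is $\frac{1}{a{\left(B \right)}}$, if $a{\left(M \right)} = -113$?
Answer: $- \frac{1}{113} \approx -0.0088496$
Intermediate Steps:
$B = 144$ ($B = 4 \cdot 6 \cdot 6 = 24 \cdot 6 = 144$)
$\frac{1}{a{\left(B \right)}} = \frac{1}{-113} = - \frac{1}{113}$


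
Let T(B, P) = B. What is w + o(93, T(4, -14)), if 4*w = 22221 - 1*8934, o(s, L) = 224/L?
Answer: 13511/4 ≈ 3377.8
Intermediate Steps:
w = 13287/4 (w = (22221 - 1*8934)/4 = (22221 - 8934)/4 = (1/4)*13287 = 13287/4 ≈ 3321.8)
w + o(93, T(4, -14)) = 13287/4 + 224/4 = 13287/4 + 224*(1/4) = 13287/4 + 56 = 13511/4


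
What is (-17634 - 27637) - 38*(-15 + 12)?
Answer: -45157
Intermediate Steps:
(-17634 - 27637) - 38*(-15 + 12) = -45271 - 38*(-3) = -45271 + 114 = -45157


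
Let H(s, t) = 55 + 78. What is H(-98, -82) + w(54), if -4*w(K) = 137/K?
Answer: 28591/216 ≈ 132.37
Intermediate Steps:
H(s, t) = 133
w(K) = -137/(4*K)
H(-98, -82) + w(54) = 133 - 137/4/54 = 133 - 137/4*1/54 = 133 - 137/216 = 28591/216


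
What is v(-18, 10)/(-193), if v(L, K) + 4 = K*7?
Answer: -66/193 ≈ -0.34197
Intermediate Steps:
v(L, K) = -4 + 7*K (v(L, K) = -4 + K*7 = -4 + 7*K)
v(-18, 10)/(-193) = (-4 + 7*10)/(-193) = (-4 + 70)*(-1/193) = 66*(-1/193) = -66/193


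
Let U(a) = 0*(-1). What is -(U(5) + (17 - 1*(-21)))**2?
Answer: -1444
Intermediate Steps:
U(a) = 0
-(U(5) + (17 - 1*(-21)))**2 = -(0 + (17 - 1*(-21)))**2 = -(0 + (17 + 21))**2 = -(0 + 38)**2 = -1*38**2 = -1*1444 = -1444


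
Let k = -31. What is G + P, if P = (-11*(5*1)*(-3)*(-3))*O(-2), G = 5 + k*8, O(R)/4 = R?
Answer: 3717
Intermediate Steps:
O(R) = 4*R
G = -243 (G = 5 - 31*8 = 5 - 248 = -243)
P = 3960 (P = (-11*(5*1)*(-3)*(-3))*(4*(-2)) = -11*5*(-3)*(-3)*(-8) = -(-165)*(-3)*(-8) = -11*45*(-8) = -495*(-8) = 3960)
G + P = -243 + 3960 = 3717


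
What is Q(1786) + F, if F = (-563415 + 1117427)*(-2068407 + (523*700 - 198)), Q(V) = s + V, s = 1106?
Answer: -943208197168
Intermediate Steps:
Q(V) = 1106 + V
F = -943208200060 (F = 554012*(-2068407 + (366100 - 198)) = 554012*(-2068407 + 365902) = 554012*(-1702505) = -943208200060)
Q(1786) + F = (1106 + 1786) - 943208200060 = 2892 - 943208200060 = -943208197168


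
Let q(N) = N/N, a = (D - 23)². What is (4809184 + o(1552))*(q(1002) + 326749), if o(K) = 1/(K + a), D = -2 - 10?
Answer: 4363780221870750/2777 ≈ 1.5714e+12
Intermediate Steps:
D = -12
a = 1225 (a = (-12 - 23)² = (-35)² = 1225)
q(N) = 1
o(K) = 1/(1225 + K) (o(K) = 1/(K + 1225) = 1/(1225 + K))
(4809184 + o(1552))*(q(1002) + 326749) = (4809184 + 1/(1225 + 1552))*(1 + 326749) = (4809184 + 1/2777)*326750 = (13355103969/2777)*326750 = 4363780221870750/2777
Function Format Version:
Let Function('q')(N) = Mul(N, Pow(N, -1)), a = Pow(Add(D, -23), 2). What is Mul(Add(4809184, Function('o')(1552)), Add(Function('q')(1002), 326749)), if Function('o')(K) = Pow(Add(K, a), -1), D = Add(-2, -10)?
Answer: Rational(4363780221870750, 2777) ≈ 1.5714e+12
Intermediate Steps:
D = -12
a = 1225 (a = Pow(Add(-12, -23), 2) = Pow(-35, 2) = 1225)
Function('q')(N) = 1
Function('o')(K) = Pow(Add(1225, K), -1) (Function('o')(K) = Pow(Add(K, 1225), -1) = Pow(Add(1225, K), -1))
Mul(Add(4809184, Function('o')(1552)), Add(Function('q')(1002), 326749)) = Mul(Add(4809184, Pow(Add(1225, 1552), -1)), Add(1, 326749)) = Mul(Add(4809184, Pow(2777, -1)), 326750) = Mul(Add(4809184, Rational(1, 2777)), 326750) = Mul(Rational(13355103969, 2777), 326750) = Rational(4363780221870750, 2777)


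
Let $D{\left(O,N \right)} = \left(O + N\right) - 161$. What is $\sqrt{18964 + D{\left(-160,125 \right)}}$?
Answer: $4 \sqrt{1173} \approx 137.0$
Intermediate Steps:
$D{\left(O,N \right)} = -161 + N + O$ ($D{\left(O,N \right)} = \left(N + O\right) - 161 = -161 + N + O$)
$\sqrt{18964 + D{\left(-160,125 \right)}} = \sqrt{18964 - 196} = \sqrt{18768} = 4 \sqrt{1173}$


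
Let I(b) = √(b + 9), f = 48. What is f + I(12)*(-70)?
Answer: 48 - 70*√21 ≈ -272.78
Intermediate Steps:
I(b) = √(9 + b)
f + I(12)*(-70) = 48 + √(9 + 12)*(-70) = 48 + √21*(-70) = 48 - 70*√21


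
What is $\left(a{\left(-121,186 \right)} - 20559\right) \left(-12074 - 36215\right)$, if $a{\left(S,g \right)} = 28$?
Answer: $991421459$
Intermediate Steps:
$\left(a{\left(-121,186 \right)} - 20559\right) \left(-12074 - 36215\right) = \left(28 - 20559\right) \left(-12074 - 36215\right) = \left(-20531\right) \left(-48289\right) = 991421459$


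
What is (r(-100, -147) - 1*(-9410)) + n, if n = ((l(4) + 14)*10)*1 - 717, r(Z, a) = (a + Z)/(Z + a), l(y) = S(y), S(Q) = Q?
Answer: 8874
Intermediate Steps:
l(y) = y
r(Z, a) = 1 (r(Z, a) = (Z + a)/(Z + a) = 1)
n = -537 (n = ((4 + 14)*10)*1 - 717 = (18*10)*1 - 717 = 180*1 - 717 = 180 - 717 = -537)
(r(-100, -147) - 1*(-9410)) + n = (1 - 1*(-9410)) - 537 = (1 + 9410) - 537 = 9411 - 537 = 8874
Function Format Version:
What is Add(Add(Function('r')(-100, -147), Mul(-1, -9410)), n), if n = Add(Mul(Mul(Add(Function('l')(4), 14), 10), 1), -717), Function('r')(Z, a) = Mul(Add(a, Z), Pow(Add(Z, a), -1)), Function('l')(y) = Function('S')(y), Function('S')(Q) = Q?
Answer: 8874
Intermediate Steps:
Function('l')(y) = y
Function('r')(Z, a) = 1 (Function('r')(Z, a) = Mul(Add(Z, a), Pow(Add(Z, a), -1)) = 1)
n = -537 (n = Add(Mul(Mul(Add(4, 14), 10), 1), -717) = Add(Mul(Mul(18, 10), 1), -717) = Add(Mul(180, 1), -717) = Add(180, -717) = -537)
Add(Add(Function('r')(-100, -147), Mul(-1, -9410)), n) = Add(Add(1, Mul(-1, -9410)), -537) = Add(Add(1, 9410), -537) = Add(9411, -537) = 8874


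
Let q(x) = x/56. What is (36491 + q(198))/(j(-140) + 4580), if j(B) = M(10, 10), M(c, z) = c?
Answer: 1021847/128520 ≈ 7.9509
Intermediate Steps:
q(x) = x/56 (q(x) = x*(1/56) = x/56)
j(B) = 10
(36491 + q(198))/(j(-140) + 4580) = (36491 + (1/56)*198)/(10 + 4580) = (36491 + 99/28)/4590 = (1021847/28)*(1/4590) = 1021847/128520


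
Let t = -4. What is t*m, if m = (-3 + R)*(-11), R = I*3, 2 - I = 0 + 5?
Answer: -528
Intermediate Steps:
I = -3 (I = 2 - (0 + 5) = 2 - 1*5 = 2 - 5 = -3)
R = -9 (R = -3*3 = -9)
m = 132 (m = (-3 - 9)*(-11) = -12*(-11) = 132)
t*m = -4*132 = -528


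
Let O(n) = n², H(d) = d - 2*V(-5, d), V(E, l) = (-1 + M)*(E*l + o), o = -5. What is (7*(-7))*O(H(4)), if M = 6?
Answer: -3161284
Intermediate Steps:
V(E, l) = -25 + 5*E*l (V(E, l) = (-1 + 6)*(E*l - 5) = 5*(-5 + E*l) = -25 + 5*E*l)
H(d) = 50 + 51*d (H(d) = d - 2*(-25 + 5*(-5)*d) = d - 2*(-25 - 25*d) = d + (50 + 50*d) = 50 + 51*d)
(7*(-7))*O(H(4)) = (7*(-7))*(50 + 51*4)² = -49*(50 + 204)² = -49*254² = -49*64516 = -3161284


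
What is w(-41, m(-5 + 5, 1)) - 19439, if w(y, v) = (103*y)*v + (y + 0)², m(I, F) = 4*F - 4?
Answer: -17758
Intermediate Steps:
m(I, F) = -4 + 4*F
w(y, v) = y² + 103*v*y (w(y, v) = 103*v*y + y² = y² + 103*v*y)
w(-41, m(-5 + 5, 1)) - 19439 = -41*(-41 + 103*(-4 + 4*1)) - 19439 = -41*(-41 + 103*(-4 + 4)) - 19439 = -41*(-41 + 103*0) - 19439 = -41*(-41 + 0) - 19439 = -41*(-41) - 19439 = 1681 - 19439 = -17758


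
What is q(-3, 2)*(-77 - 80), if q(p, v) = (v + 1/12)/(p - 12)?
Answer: 785/36 ≈ 21.806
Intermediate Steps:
q(p, v) = (1/12 + v)/(-12 + p) (q(p, v) = (v + 1/12)/(-12 + p) = (1/12 + v)/(-12 + p))
q(-3, 2)*(-77 - 80) = ((1/12 + 2)/(-12 - 3))*(-77 - 80) = ((25/12)/(-15))*(-157) = -1/15*25/12*(-157) = -5/36*(-157) = 785/36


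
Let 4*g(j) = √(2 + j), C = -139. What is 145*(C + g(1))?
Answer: -20155 + 145*√3/4 ≈ -20092.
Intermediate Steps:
g(j) = √(2 + j)/4
145*(C + g(1)) = 145*(-139 + √(2 + 1)/4) = 145*(-139 + √3/4) = -20155 + 145*√3/4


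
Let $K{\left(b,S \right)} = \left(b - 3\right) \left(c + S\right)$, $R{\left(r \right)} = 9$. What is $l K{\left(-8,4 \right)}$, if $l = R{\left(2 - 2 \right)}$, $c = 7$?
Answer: $-1089$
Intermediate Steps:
$l = 9$
$K{\left(b,S \right)} = \left(-3 + b\right) \left(7 + S\right)$ ($K{\left(b,S \right)} = \left(b - 3\right) \left(7 + S\right) = \left(-3 + b\right) \left(7 + S\right)$)
$l K{\left(-8,4 \right)} = 9 \left(-21 - 12 + 7 \left(-8\right) + 4 \left(-8\right)\right) = 9 \left(-21 - 12 - 56 - 32\right) = 9 \left(-121\right) = -1089$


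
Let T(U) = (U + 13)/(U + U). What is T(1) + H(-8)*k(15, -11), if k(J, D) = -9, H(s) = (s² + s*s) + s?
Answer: -1073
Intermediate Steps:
H(s) = s + 2*s² (H(s) = (s² + s²) + s = 2*s² + s = s + 2*s²)
T(U) = (13 + U)/(2*U) (T(U) = (13 + U)/((2*U)) = (13 + U)*(1/(2*U)) = (13 + U)/(2*U))
T(1) + H(-8)*k(15, -11) = (½)*(13 + 1)/1 - 8*(1 + 2*(-8))*(-9) = (½)*1*14 - 8*(1 - 16)*(-9) = 7 - 8*(-15)*(-9) = 7 + 120*(-9) = 7 - 1080 = -1073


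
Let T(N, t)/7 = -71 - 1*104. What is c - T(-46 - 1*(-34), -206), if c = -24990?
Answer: -23765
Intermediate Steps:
T(N, t) = -1225 (T(N, t) = 7*(-71 - 1*104) = 7*(-71 - 104) = 7*(-175) = -1225)
c - T(-46 - 1*(-34), -206) = -24990 - 1*(-1225) = -24990 + 1225 = -23765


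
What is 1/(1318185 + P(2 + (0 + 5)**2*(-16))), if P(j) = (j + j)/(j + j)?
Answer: 1/1318186 ≈ 7.5862e-7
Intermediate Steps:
P(j) = 1 (P(j) = (2*j)/((2*j)) = (2*j)*(1/(2*j)) = 1)
1/(1318185 + P(2 + (0 + 5)**2*(-16))) = 1/(1318185 + 1) = 1/1318186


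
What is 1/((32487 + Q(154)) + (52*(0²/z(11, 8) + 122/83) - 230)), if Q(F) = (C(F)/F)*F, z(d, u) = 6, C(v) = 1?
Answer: 83/2683758 ≈ 3.0927e-5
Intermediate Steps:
Q(F) = 1 (Q(F) = (1/F)*F = F/F = 1)
1/((32487 + Q(154)) + (52*(0²/z(11, 8) + 122/83) - 230)) = 1/((32487 + 1) + (52*(0²/6 + 122/83) - 230)) = 1/(32488 + (52*(0*(⅙) + 122*(1/83)) - 230)) = 1/(32488 + (52*(0 + 122/83) - 230)) = 1/(32488 + (52*(122/83) - 230)) = 1/(32488 + (6344/83 - 230)) = 1/(32488 - 12746/83) = 1/(2683758/83) = 83/2683758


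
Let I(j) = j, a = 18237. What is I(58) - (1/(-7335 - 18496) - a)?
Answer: 472578146/25831 ≈ 18295.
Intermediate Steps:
I(58) - (1/(-7335 - 18496) - a) = 58 - (1/(-7335 - 18496) - 1*18237) = 58 - (1/(-25831) - 18237) = 58 - (-1/25831 - 18237) = 58 - 1*(-471079948/25831) = 58 + 471079948/25831 = 472578146/25831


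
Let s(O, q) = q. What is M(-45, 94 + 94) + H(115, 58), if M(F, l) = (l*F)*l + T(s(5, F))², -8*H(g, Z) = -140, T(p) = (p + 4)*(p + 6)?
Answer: 1932677/2 ≈ 9.6634e+5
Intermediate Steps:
T(p) = (4 + p)*(6 + p)
H(g, Z) = 35/2 (H(g, Z) = -⅛*(-140) = 35/2)
M(F, l) = (24 + F² + 10*F)² + F*l² (M(F, l) = (l*F)*l + (24 + F² + 10*F)² = (F*l)*l + (24 + F² + 10*F)² = F*l² + (24 + F² + 10*F)² = (24 + F² + 10*F)² + F*l²)
M(-45, 94 + 94) + H(115, 58) = ((24 + (-45)² + 10*(-45))² - 45*(94 + 94)²) + 35/2 = ((24 + 2025 - 450)² - 45*188²) + 35/2 = (1599² - 45*35344) + 35/2 = (2556801 - 1590480) + 35/2 = 966321 + 35/2 = 1932677/2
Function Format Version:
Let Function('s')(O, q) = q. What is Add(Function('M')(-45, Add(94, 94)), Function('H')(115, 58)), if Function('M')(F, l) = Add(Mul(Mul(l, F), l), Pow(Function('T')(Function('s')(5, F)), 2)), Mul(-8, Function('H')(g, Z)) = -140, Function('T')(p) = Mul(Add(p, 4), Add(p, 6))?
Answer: Rational(1932677, 2) ≈ 9.6634e+5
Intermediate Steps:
Function('T')(p) = Mul(Add(4, p), Add(6, p))
Function('H')(g, Z) = Rational(35, 2) (Function('H')(g, Z) = Mul(Rational(-1, 8), -140) = Rational(35, 2))
Function('M')(F, l) = Add(Pow(Add(24, Pow(F, 2), Mul(10, F)), 2), Mul(F, Pow(l, 2))) (Function('M')(F, l) = Add(Mul(Mul(l, F), l), Pow(Add(24, Pow(F, 2), Mul(10, F)), 2)) = Add(Mul(Mul(F, l), l), Pow(Add(24, Pow(F, 2), Mul(10, F)), 2)) = Add(Mul(F, Pow(l, 2)), Pow(Add(24, Pow(F, 2), Mul(10, F)), 2)) = Add(Pow(Add(24, Pow(F, 2), Mul(10, F)), 2), Mul(F, Pow(l, 2))))
Add(Function('M')(-45, Add(94, 94)), Function('H')(115, 58)) = Add(Add(Pow(Add(24, Pow(-45, 2), Mul(10, -45)), 2), Mul(-45, Pow(Add(94, 94), 2))), Rational(35, 2)) = Add(Add(Pow(Add(24, 2025, -450), 2), Mul(-45, Pow(188, 2))), Rational(35, 2)) = Add(Add(Pow(1599, 2), Mul(-45, 35344)), Rational(35, 2)) = Add(Add(2556801, -1590480), Rational(35, 2)) = Add(966321, Rational(35, 2)) = Rational(1932677, 2)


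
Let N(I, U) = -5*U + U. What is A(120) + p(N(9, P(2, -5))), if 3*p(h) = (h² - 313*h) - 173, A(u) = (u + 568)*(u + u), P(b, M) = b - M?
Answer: 168245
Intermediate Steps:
N(I, U) = -4*U
A(u) = 2*u*(568 + u) (A(u) = (568 + u)*(2*u) = 2*u*(568 + u))
p(h) = -173/3 - 313*h/3 + h²/3 (p(h) = ((h² - 313*h) - 173)/3 = (-173 + h² - 313*h)/3 = -173/3 - 313*h/3 + h²/3)
A(120) + p(N(9, P(2, -5))) = 2*120*(568 + 120) + (-173/3 - (-1252)*(2 - 1*(-5))/3 + (-4*(2 - 1*(-5)))²/3) = 2*120*688 + (-173/3 - (-1252)*(2 + 5)/3 + (-4*(2 + 5))²/3) = 165120 + (-173/3 - (-1252)*7/3 + (-4*7)²/3) = 165120 + (-173/3 - 313/3*(-28) + (⅓)*(-28)²) = 165120 + (-173/3 + 8764/3 + (⅓)*784) = 165120 + (-173/3 + 8764/3 + 784/3) = 165120 + 3125 = 168245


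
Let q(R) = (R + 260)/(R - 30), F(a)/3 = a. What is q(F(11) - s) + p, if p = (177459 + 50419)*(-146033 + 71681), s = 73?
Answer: -118602295414/7 ≈ -1.6943e+10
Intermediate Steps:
F(a) = 3*a
q(R) = (260 + R)/(-30 + R)
p = -16943185056 (p = 227878*(-74352) = -16943185056)
q(F(11) - s) + p = (260 + (3*11 - 1*73))/(-30 + (3*11 - 1*73)) - 16943185056 = (260 + (33 - 73))/(-30 + (33 - 73)) - 16943185056 = (260 - 40)/(-30 - 40) - 16943185056 = 220/(-70) - 16943185056 = -1/70*220 - 16943185056 = -22/7 - 16943185056 = -118602295414/7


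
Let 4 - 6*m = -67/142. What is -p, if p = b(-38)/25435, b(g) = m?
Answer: -127/4334124 ≈ -2.9302e-5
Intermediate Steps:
m = 635/852 (m = 2/3 - (-67)/(6*142) = 2/3 - 1/6*(-67/142) = 2/3 + 67/852 = 635/852 ≈ 0.74531)
b(g) = 635/852
p = 127/4334124 (p = (635/852)/25435 = (635/852)*(1/25435) = 127/4334124 ≈ 2.9302e-5)
-p = -1*127/4334124 = -127/4334124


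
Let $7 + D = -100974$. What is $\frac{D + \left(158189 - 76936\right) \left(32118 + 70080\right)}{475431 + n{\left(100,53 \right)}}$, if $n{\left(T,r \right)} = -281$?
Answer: $\frac{8303793113}{475150} \approx 17476.0$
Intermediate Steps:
$D = -100981$ ($D = -7 - 100974 = -100981$)
$\frac{D + \left(158189 - 76936\right) \left(32118 + 70080\right)}{475431 + n{\left(100,53 \right)}} = \frac{-100981 + \left(158189 - 76936\right) \left(32118 + 70080\right)}{475431 - 281} = \frac{-100981 + 81253 \cdot 102198}{475150} = \left(-100981 + 8303894094\right) \frac{1}{475150} = 8303793113 \cdot \frac{1}{475150} = \frac{8303793113}{475150}$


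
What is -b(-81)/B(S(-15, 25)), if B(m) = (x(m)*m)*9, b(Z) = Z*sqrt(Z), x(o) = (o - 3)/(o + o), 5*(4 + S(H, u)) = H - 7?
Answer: -270*I/19 ≈ -14.211*I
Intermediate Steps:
S(H, u) = -27/5 + H/5 (S(H, u) = -4 + (H - 7)/5 = -4 + (-7 + H)/5 = -4 + (-7/5 + H/5) = -27/5 + H/5)
x(o) = (-3 + o)/(2*o) (x(o) = (-3 + o)/((2*o)) = (-3 + o)*(1/(2*o)) = (-3 + o)/(2*o))
b(Z) = Z**(3/2)
B(m) = -27/2 + 9*m/2 (B(m) = (((-3 + m)/(2*m))*m)*9 = (-3/2 + m/2)*9 = -27/2 + 9*m/2)
-b(-81)/B(S(-15, 25)) = -(-81)**(3/2)/(-27/2 + 9*(-27/5 + (1/5)*(-15))/2) = -(-729*I)/(-27/2 + 9*(-27/5 - 3)/2) = -(-729*I)/(-27/2 + (9/2)*(-42/5)) = -(-729*I)/(-27/2 - 189/5) = -(-729*I)/(-513/10) = -(-729*I)*(-10)/513 = -270*I/19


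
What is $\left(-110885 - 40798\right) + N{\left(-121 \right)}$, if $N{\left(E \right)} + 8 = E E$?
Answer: $-137050$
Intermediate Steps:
$N{\left(E \right)} = -8 + E^{2}$ ($N{\left(E \right)} = -8 + E E = -8 + E^{2}$)
$\left(-110885 - 40798\right) + N{\left(-121 \right)} = \left(-110885 - 40798\right) - \left(8 - \left(-121\right)^{2}\right) = -151683 + \left(-8 + 14641\right) = -151683 + 14633 = -137050$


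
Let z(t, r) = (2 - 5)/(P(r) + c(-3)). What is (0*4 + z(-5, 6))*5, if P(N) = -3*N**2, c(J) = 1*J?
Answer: 5/37 ≈ 0.13514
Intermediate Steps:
c(J) = J
z(t, r) = -3/(-3 - 3*r**2) (z(t, r) = (2 - 5)/(-3*r**2 - 3) = -3/(-3 - 3*r**2))
(0*4 + z(-5, 6))*5 = (0*4 + 1/(1 + 6**2))*5 = (0 + 1/(1 + 36))*5 = (0 + 1/37)*5 = (1/37)*5 = 5/37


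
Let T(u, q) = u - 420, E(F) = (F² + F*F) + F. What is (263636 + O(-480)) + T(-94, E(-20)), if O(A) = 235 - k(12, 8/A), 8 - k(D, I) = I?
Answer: 15800939/60 ≈ 2.6335e+5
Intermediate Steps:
E(F) = F + 2*F² (E(F) = (F² + F²) + F = 2*F² + F = F + 2*F²)
k(D, I) = 8 - I
T(u, q) = -420 + u
O(A) = 227 + 8/A (O(A) = 235 - (8 - 8/A) = 235 + (-8 + 8/A) = 227 + 8/A)
(263636 + O(-480)) + T(-94, E(-20)) = (263636 + (227 + 8/(-480))) + (-420 - 94) = (263636 + (227 + 8*(-1/480))) - 514 = (263636 + (227 - 1/60)) - 514 = (263636 + 13619/60) - 514 = 15831779/60 - 514 = 15800939/60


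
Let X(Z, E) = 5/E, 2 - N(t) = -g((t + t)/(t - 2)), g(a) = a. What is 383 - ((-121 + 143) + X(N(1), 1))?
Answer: 356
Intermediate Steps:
N(t) = 2 + 2*t/(-2 + t) (N(t) = 2 - (-1)*(t + t)/(t - 2) = 2 - (-1)*(2*t)/(-2 + t) = 2 - (-1)*2*t/(-2 + t) = 2 - (-2)*t/(-2 + t) = 2 + 2*t/(-2 + t))
383 - ((-121 + 143) + X(N(1), 1)) = 383 - ((-121 + 143) + 5/1) = 383 - (22 + 5*1) = 383 - (22 + 5) = 383 - 1*27 = 383 - 27 = 356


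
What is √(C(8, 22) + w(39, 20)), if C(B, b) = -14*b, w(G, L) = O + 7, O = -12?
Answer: I*√313 ≈ 17.692*I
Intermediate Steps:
w(G, L) = -5 (w(G, L) = -12 + 7 = -5)
√(C(8, 22) + w(39, 20)) = √(-14*22 - 5) = √(-308 - 5) = √(-313) = I*√313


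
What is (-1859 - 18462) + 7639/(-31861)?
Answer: -647455020/31861 ≈ -20321.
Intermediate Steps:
(-1859 - 18462) + 7639/(-31861) = -20321 + 7639*(-1/31861) = -20321 - 7639/31861 = -647455020/31861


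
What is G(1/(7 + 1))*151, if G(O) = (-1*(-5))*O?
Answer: 755/8 ≈ 94.375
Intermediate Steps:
G(O) = 5*O
G(1/(7 + 1))*151 = (5/(7 + 1))*151 = (5/8)*151 = 755/8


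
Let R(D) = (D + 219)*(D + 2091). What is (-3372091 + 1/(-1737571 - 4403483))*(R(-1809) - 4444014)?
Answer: 16885439801967367085/1023509 ≈ 1.6498e+13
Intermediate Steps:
R(D) = (219 + D)*(2091 + D)
(-3372091 + 1/(-1737571 - 4403483))*(R(-1809) - 4444014) = (-3372091 + 1/(-1737571 - 4403483))*((457929 + (-1809)² + 2310*(-1809)) - 4444014) = (-3372091 + 1/(-6141054))*((457929 + 3272481 - 4178790) - 4444014) = (-3372091 - 1/6141054)*(-448380 - 4444014) = -20708192923915/6141054*(-4892394) = 16885439801967367085/1023509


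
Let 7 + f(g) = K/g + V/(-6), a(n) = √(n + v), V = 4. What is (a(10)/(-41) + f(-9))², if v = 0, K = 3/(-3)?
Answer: 7773754/136161 + 136*√10/369 ≈ 58.258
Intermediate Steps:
K = -1 (K = 3*(-⅓) = -1)
a(n) = √n (a(n) = √(n + 0) = √n)
f(g) = -23/3 - 1/g (f(g) = -7 + (-1/g + 4/(-6)) = -7 + (-1/g + 4*(-⅙)) = -7 + (-1/g - ⅔) = -7 + (-⅔ - 1/g) = -23/3 - 1/g)
(a(10)/(-41) + f(-9))² = (√10/(-41) + (-23/3 - 1/(-9)))² = (√10*(-1/41) + (-23/3 - 1*(-⅑)))² = (-√10/41 + (-23/3 + ⅑))² = (-√10/41 - 68/9)² = (-68/9 - √10/41)²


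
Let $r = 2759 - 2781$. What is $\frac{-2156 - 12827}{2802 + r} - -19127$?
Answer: $\frac{53158077}{2780} \approx 19122.0$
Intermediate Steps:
$r = -22$
$\frac{-2156 - 12827}{2802 + r} - -19127 = \frac{-2156 - 12827}{2802 - 22} - -19127 = - \frac{14983}{2780} + 19127 = \frac{53158077}{2780}$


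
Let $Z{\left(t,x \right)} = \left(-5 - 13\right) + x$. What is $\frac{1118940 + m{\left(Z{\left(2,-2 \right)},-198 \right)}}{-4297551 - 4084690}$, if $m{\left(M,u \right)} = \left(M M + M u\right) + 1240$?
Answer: $- \frac{1124540}{8382241} \approx -0.13416$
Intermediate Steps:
$Z{\left(t,x \right)} = -18 + x$
$m{\left(M,u \right)} = 1240 + M^{2} + M u$ ($m{\left(M,u \right)} = \left(M^{2} + M u\right) + 1240 = 1240 + M^{2} + M u$)
$\frac{1118940 + m{\left(Z{\left(2,-2 \right)},-198 \right)}}{-4297551 - 4084690} = \frac{1118940 + \left(1240 + \left(-18 - 2\right)^{2} + \left(-18 - 2\right) \left(-198\right)\right)}{-4297551 - 4084690} = \frac{1118940 + \left(1240 + \left(-20\right)^{2} - -3960\right)}{-8382241} = \left(1118940 + \left(1240 + 400 + 3960\right)\right) \left(- \frac{1}{8382241}\right) = \left(1118940 + 5600\right) \left(- \frac{1}{8382241}\right) = 1124540 \left(- \frac{1}{8382241}\right) = - \frac{1124540}{8382241}$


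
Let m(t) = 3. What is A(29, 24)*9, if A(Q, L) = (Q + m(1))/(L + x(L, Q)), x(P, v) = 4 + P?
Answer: 72/13 ≈ 5.5385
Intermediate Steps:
A(Q, L) = (3 + Q)/(4 + 2*L) (A(Q, L) = (Q + 3)/(L + (4 + L)) = (3 + Q)/(4 + 2*L))
A(29, 24)*9 = ((3 + 29)/(2*(2 + 24)))*9 = ((1/2)*32/26)*9 = ((1/2)*(1/26)*32)*9 = (8/13)*9 = 72/13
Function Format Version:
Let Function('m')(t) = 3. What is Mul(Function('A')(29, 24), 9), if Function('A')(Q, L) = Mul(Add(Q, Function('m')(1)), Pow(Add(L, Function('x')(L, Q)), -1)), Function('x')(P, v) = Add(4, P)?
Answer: Rational(72, 13) ≈ 5.5385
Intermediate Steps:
Function('A')(Q, L) = Mul(Pow(Add(4, Mul(2, L)), -1), Add(3, Q)) (Function('A')(Q, L) = Mul(Add(Q, 3), Pow(Add(L, Add(4, L)), -1)) = Mul(Add(3, Q), Pow(Add(4, Mul(2, L)), -1)) = Mul(Pow(Add(4, Mul(2, L)), -1), Add(3, Q)))
Mul(Function('A')(29, 24), 9) = Mul(Mul(Rational(1, 2), Pow(Add(2, 24), -1), Add(3, 29)), 9) = Mul(Mul(Rational(1, 2), Pow(26, -1), 32), 9) = Mul(Mul(Rational(1, 2), Rational(1, 26), 32), 9) = Mul(Rational(8, 13), 9) = Rational(72, 13)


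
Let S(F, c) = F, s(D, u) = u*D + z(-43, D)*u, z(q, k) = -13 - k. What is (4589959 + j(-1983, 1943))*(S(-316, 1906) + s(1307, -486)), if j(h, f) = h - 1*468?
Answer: 27534223016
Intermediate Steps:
s(D, u) = D*u + u*(-13 - D) (s(D, u) = u*D + (-13 - D)*u = D*u + u*(-13 - D))
j(h, f) = -468 + h (j(h, f) = h - 468 = -468 + h)
(4589959 + j(-1983, 1943))*(S(-316, 1906) + s(1307, -486)) = (4589959 + (-468 - 1983))*(-316 - 13*(-486)) = (4589959 - 2451)*(-316 + 6318) = 4587508*6002 = 27534223016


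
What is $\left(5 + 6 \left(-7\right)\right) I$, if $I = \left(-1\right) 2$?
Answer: $74$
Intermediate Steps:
$I = -2$
$\left(5 + 6 \left(-7\right)\right) I = \left(5 + 6 \left(-7\right)\right) \left(-2\right) = \left(5 - 42\right) \left(-2\right) = \left(-37\right) \left(-2\right) = 74$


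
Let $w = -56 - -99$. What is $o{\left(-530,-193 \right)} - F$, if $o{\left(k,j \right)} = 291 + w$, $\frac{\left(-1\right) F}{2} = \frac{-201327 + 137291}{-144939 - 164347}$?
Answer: $\frac{51714798}{154643} \approx 334.41$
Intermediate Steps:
$F = - \frac{64036}{154643}$ ($F = - 2 \frac{-201327 + 137291}{-144939 - 164347} = - 2 \left(- \frac{64036}{-309286}\right) = - 2 \left(\left(-64036\right) \left(- \frac{1}{309286}\right)\right) = \left(-2\right) \frac{32018}{154643} = - \frac{64036}{154643} \approx -0.41409$)
$w = 43$ ($w = -56 + 99 = 43$)
$o{\left(k,j \right)} = 334$ ($o{\left(k,j \right)} = 291 + 43 = 334$)
$o{\left(-530,-193 \right)} - F = 334 - - \frac{64036}{154643} = 334 + \frac{64036}{154643} = \frac{51714798}{154643}$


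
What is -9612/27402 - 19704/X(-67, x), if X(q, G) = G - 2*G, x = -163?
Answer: -90249294/744421 ≈ -121.23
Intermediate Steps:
X(q, G) = -G
-9612/27402 - 19704/X(-67, x) = -9612/27402 - 19704/((-1*(-163))) = -9612*1/27402 - 19704/163 = -1602/4567 - 19704*1/163 = -1602/4567 - 19704/163 = -90249294/744421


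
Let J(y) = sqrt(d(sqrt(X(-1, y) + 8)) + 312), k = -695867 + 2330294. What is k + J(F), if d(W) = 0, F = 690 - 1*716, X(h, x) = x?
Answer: 1634427 + 2*sqrt(78) ≈ 1.6344e+6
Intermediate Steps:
k = 1634427
F = -26 (F = 690 - 716 = -26)
J(y) = 2*sqrt(78) (J(y) = sqrt(0 + 312) = sqrt(312) = 2*sqrt(78))
k + J(F) = 1634427 + 2*sqrt(78)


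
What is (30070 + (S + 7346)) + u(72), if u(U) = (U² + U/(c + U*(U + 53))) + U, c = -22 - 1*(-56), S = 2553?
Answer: 204281361/4517 ≈ 45225.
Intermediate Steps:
c = 34 (c = -22 + 56 = 34)
u(U) = U + U² + U/(34 + U*(53 + U)) (u(U) = (U² + U/(34 + U*(U + 53))) + U = (U² + U/(34 + U*(53 + U))) + U = U + U² + U/(34 + U*(53 + U)))
(30070 + (S + 7346)) + u(72) = (30070 + (2553 + 7346)) + 72*(35 + 72³ + 54*72² + 87*72)/(34 + 72² + 53*72) = (30070 + 9899) + 72*(35 + 373248 + 54*5184 + 6264)/(34 + 5184 + 3816) = 39969 + 72*(35 + 373248 + 279936 + 6264)/9034 = 39969 + 72*(1/9034)*659483 = 39969 + 23741388/4517 = 204281361/4517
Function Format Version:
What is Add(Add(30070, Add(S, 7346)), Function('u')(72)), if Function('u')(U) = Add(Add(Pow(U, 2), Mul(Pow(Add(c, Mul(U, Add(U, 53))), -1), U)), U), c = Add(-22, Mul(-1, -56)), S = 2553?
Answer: Rational(204281361, 4517) ≈ 45225.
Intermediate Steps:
c = 34 (c = Add(-22, 56) = 34)
Function('u')(U) = Add(U, Pow(U, 2), Mul(U, Pow(Add(34, Mul(U, Add(53, U))), -1))) (Function('u')(U) = Add(Add(Pow(U, 2), Mul(Pow(Add(34, Mul(U, Add(U, 53))), -1), U)), U) = Add(Add(Pow(U, 2), Mul(Pow(Add(34, Mul(U, Add(53, U))), -1), U)), U) = Add(Add(Pow(U, 2), Mul(U, Pow(Add(34, Mul(U, Add(53, U))), -1))), U) = Add(U, Pow(U, 2), Mul(U, Pow(Add(34, Mul(U, Add(53, U))), -1))))
Add(Add(30070, Add(S, 7346)), Function('u')(72)) = Add(Add(30070, Add(2553, 7346)), Mul(72, Pow(Add(34, Pow(72, 2), Mul(53, 72)), -1), Add(35, Pow(72, 3), Mul(54, Pow(72, 2)), Mul(87, 72)))) = Add(Add(30070, 9899), Mul(72, Pow(Add(34, 5184, 3816), -1), Add(35, 373248, Mul(54, 5184), 6264))) = Add(39969, Mul(72, Pow(9034, -1), Add(35, 373248, 279936, 6264))) = Add(39969, Mul(72, Rational(1, 9034), 659483)) = Add(39969, Rational(23741388, 4517)) = Rational(204281361, 4517)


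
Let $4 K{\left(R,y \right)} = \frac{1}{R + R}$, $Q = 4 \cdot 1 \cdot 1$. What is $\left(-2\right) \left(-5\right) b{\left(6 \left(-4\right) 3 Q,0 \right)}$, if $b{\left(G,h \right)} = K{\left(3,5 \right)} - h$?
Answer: $\frac{5}{12} \approx 0.41667$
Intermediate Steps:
$Q = 4$ ($Q = 4 \cdot 1 = 4$)
$K{\left(R,y \right)} = \frac{1}{8 R}$ ($K{\left(R,y \right)} = \frac{1}{4 \left(R + R\right)} = \frac{1}{4 \cdot 2 R} = \frac{\frac{1}{2} \frac{1}{R}}{4} = \frac{1}{8 R}$)
$b{\left(G,h \right)} = \frac{1}{24} - h$ ($b{\left(G,h \right)} = \frac{1}{8 \cdot 3} - h = \frac{1}{8} \cdot \frac{1}{3} - h = \frac{1}{24} - h$)
$\left(-2\right) \left(-5\right) b{\left(6 \left(-4\right) 3 Q,0 \right)} = \left(-2\right) \left(-5\right) \left(\frac{1}{24} - 0\right) = 10 \left(\frac{1}{24} + 0\right) = 10 \cdot \frac{1}{24} = \frac{5}{12}$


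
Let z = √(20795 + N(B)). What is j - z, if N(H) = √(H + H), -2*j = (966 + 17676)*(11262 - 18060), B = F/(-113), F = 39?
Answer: 63364158 - √(265531355 + 113*I*√8814)/113 ≈ 6.3364e+7 - 0.0028807*I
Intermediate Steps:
B = -39/113 (B = 39/(-113) = 39*(-1/113) = -39/113 ≈ -0.34513)
j = 63364158 (j = -(966 + 17676)*(11262 - 18060)/2 = -9321*(-6798) = -½*(-126728316) = 63364158)
N(H) = √2*√H (N(H) = √(2*H) = √2*√H)
z = √(20795 + I*√8814/113) (z = √(20795 + √2*√(-39/113)) = √(20795 + √2*(I*√4407/113)) = √(20795 + I*√8814/113) ≈ 144.2 + 0.003*I)
j - z = 63364158 - √(265531355 + 113*I*√8814)/113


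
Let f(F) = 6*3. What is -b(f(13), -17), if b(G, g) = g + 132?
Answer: -115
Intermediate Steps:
f(F) = 18
b(G, g) = 132 + g
-b(f(13), -17) = -(132 - 17) = -1*115 = -115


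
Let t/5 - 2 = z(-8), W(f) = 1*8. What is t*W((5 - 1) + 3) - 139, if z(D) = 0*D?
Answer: -59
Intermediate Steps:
W(f) = 8
z(D) = 0
t = 10 (t = 10 + 5*0 = 10 + 0 = 10)
t*W((5 - 1) + 3) - 139 = 10*8 - 139 = 80 - 139 = -59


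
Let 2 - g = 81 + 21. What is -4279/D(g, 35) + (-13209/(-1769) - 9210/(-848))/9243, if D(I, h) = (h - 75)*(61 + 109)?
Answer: 413316545131/654761385200 ≈ 0.63125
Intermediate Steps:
g = -100 (g = 2 - (81 + 21) = 2 - 1*102 = 2 - 102 = -100)
D(I, h) = -12750 + 170*h (D(I, h) = (-75 + h)*170 = -12750 + 170*h)
-4279/D(g, 35) + (-13209/(-1769) - 9210/(-848))/9243 = -4279/(-12750 + 170*35) + (-13209/(-1769) - 9210/(-848))/9243 = -4279/(-12750 + 5950) + (-13209*(-1/1769) - 9210*(-1/848))*(1/9243) = -4279/(-6800) + (13209/1769 + 4605/424)*(1/9243) = -4279*(-1/6800) + (13746861/750056)*(1/9243) = 4279/6800 + 1527429/770307512 = 413316545131/654761385200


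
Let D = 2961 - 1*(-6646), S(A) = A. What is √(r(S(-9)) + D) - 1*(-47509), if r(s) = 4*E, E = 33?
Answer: 47509 + √9739 ≈ 47608.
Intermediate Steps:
r(s) = 132 (r(s) = 4*33 = 132)
D = 9607 (D = 2961 + 6646 = 9607)
√(r(S(-9)) + D) - 1*(-47509) = √(132 + 9607) - 1*(-47509) = √9739 + 47509 = 47509 + √9739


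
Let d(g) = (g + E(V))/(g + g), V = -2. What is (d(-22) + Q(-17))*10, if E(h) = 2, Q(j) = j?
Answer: -1820/11 ≈ -165.45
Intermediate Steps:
d(g) = (2 + g)/(2*g) (d(g) = (g + 2)/(g + g) = (2 + g)/((2*g)) = (2 + g)*(1/(2*g)) = (2 + g)/(2*g))
(d(-22) + Q(-17))*10 = ((1/2)*(2 - 22)/(-22) - 17)*10 = ((1/2)*(-1/22)*(-20) - 17)*10 = (5/11 - 17)*10 = -182/11*10 = -1820/11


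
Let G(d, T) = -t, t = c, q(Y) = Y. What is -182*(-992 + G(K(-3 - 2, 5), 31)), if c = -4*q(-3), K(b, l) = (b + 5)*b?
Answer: 182728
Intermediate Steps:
K(b, l) = b*(5 + b) (K(b, l) = (5 + b)*b = b*(5 + b))
c = 12 (c = -4*(-3) = 12)
t = 12
G(d, T) = -12 (G(d, T) = -1*12 = -12)
-182*(-992 + G(K(-3 - 2, 5), 31)) = -182*(-992 - 12) = -182*(-1004) = 182728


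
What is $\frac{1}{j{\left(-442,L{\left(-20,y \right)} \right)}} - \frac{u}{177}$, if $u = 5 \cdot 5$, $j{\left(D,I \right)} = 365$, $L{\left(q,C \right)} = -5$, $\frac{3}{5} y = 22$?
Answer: $- \frac{8948}{64605} \approx -0.1385$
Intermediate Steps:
$y = \frac{110}{3}$ ($y = \frac{5}{3} \cdot 22 = \frac{110}{3} \approx 36.667$)
$u = 25$
$\frac{1}{j{\left(-442,L{\left(-20,y \right)} \right)}} - \frac{u}{177} = \frac{1}{365} - \frac{25}{177} = - \frac{8948}{64605}$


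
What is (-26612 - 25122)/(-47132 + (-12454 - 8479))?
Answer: 51734/68065 ≈ 0.76007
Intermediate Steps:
(-26612 - 25122)/(-47132 + (-12454 - 8479)) = -51734/(-47132 - 20933) = -51734/(-68065) = -51734*(-1/68065) = 51734/68065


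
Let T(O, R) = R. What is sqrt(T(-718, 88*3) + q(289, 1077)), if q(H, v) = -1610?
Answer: I*sqrt(1346) ≈ 36.688*I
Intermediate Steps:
sqrt(T(-718, 88*3) + q(289, 1077)) = sqrt(88*3 - 1610) = sqrt(264 - 1610) = sqrt(-1346) = I*sqrt(1346)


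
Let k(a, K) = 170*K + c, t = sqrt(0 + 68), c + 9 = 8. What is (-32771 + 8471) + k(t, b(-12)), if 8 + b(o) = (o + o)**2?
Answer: 72259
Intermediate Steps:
c = -1 (c = -9 + 8 = -1)
t = 2*sqrt(17) (t = sqrt(68) = 2*sqrt(17) ≈ 8.2462)
b(o) = -8 + 4*o**2 (b(o) = -8 + (o + o)**2 = -8 + (2*o)**2 = -8 + 4*o**2)
k(a, K) = -1 + 170*K (k(a, K) = 170*K - 1 = -1 + 170*K)
(-32771 + 8471) + k(t, b(-12)) = (-32771 + 8471) + (-1 + 170*(-8 + 4*(-12)**2)) = -24300 + (-1 + 170*(-8 + 4*144)) = -24300 + (-1 + 170*(-8 + 576)) = -24300 + (-1 + 170*568) = -24300 + (-1 + 96560) = -24300 + 96559 = 72259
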